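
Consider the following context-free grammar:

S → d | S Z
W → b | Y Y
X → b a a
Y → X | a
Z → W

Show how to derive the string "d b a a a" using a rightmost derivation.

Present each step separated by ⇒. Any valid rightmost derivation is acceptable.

S ⇒ S Z ⇒ S W ⇒ S Y Y ⇒ S Y a ⇒ S X a ⇒ S b a a a ⇒ d b a a a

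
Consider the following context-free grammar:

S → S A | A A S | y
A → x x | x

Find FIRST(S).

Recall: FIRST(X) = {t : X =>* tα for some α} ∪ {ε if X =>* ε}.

We compute FIRST(S) using the standard algorithm.
FIRST(A) = {x}
FIRST(S) = {x, y}
Therefore, FIRST(S) = {x, y}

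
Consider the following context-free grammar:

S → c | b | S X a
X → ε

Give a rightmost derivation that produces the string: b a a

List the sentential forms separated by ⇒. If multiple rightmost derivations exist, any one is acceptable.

S ⇒ S X a ⇒ S a ⇒ S X a a ⇒ S a a ⇒ b a a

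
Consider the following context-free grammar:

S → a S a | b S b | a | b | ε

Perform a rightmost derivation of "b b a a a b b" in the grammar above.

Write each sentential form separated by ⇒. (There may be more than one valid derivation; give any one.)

S ⇒ b S b ⇒ b b S b b ⇒ b b a S a b b ⇒ b b a a a b b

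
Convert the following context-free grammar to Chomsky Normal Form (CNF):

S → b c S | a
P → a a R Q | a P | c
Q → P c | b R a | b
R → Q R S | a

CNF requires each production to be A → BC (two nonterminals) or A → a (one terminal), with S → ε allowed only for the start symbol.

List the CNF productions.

TB → b; TC → c; S → a; TA → a; P → c; Q → b; R → a; S → TB X0; X0 → TC S; P → TA X1; X1 → TA X2; X2 → R Q; P → TA P; Q → P TC; Q → TB X3; X3 → R TA; R → Q X4; X4 → R S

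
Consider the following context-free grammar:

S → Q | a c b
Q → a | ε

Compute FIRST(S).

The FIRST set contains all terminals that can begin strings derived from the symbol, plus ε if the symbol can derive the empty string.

We compute FIRST(S) using the standard algorithm.
FIRST(Q) = {a, ε}
FIRST(S) = {a, ε}
Therefore, FIRST(S) = {a, ε}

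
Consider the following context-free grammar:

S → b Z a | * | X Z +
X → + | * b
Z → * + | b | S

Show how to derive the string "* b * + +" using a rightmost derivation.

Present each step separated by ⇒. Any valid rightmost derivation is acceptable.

S ⇒ X Z + ⇒ X * + + ⇒ * b * + +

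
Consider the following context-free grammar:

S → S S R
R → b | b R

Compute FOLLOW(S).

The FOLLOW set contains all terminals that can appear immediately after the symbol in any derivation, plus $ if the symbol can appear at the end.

We compute FOLLOW(S) using the standard algorithm.
FOLLOW(S) starts with {$}.
FIRST(R) = {b}
FIRST(S) = {}
FOLLOW(R) = {$, b}
FOLLOW(S) = {$, b}
Therefore, FOLLOW(S) = {$, b}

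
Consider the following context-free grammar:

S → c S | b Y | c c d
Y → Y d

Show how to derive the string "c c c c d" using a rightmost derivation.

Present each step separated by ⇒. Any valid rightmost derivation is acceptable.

S ⇒ c S ⇒ c c S ⇒ c c c c d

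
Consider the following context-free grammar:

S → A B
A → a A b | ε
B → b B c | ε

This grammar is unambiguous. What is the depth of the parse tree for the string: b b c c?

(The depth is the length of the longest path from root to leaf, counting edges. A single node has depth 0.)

4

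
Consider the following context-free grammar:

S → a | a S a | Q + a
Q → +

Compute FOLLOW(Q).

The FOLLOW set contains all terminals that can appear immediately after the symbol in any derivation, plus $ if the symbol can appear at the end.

We compute FOLLOW(Q) using the standard algorithm.
FOLLOW(S) starts with {$}.
FIRST(Q) = {+}
FIRST(S) = {+, a}
FOLLOW(Q) = {+}
FOLLOW(S) = {$, a}
Therefore, FOLLOW(Q) = {+}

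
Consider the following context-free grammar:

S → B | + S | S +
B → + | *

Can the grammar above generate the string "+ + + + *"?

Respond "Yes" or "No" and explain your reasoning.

Yes - a valid derivation exists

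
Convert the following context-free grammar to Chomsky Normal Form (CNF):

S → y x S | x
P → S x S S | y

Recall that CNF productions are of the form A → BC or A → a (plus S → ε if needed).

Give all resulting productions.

TY → y; TX → x; S → x; P → y; S → TY X0; X0 → TX S; P → S X1; X1 → TX X2; X2 → S S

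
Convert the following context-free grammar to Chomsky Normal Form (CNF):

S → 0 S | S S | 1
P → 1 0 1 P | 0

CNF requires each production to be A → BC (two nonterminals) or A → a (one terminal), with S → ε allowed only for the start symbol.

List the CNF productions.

T0 → 0; S → 1; T1 → 1; P → 0; S → T0 S; S → S S; P → T1 X0; X0 → T0 X1; X1 → T1 P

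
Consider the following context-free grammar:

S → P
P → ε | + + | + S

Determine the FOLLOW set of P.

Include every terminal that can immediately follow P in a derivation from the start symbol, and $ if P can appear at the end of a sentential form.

We compute FOLLOW(P) using the standard algorithm.
FOLLOW(S) starts with {$}.
FIRST(P) = {+, ε}
FIRST(S) = {+, ε}
FOLLOW(P) = {$}
FOLLOW(S) = {$}
Therefore, FOLLOW(P) = {$}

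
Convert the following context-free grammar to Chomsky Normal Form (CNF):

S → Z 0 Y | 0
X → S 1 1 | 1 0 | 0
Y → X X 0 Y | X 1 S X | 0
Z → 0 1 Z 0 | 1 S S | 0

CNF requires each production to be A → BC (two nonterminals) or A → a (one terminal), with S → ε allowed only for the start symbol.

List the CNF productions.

T0 → 0; S → 0; T1 → 1; X → 0; Y → 0; Z → 0; S → Z X0; X0 → T0 Y; X → S X1; X1 → T1 T1; X → T1 T0; Y → X X2; X2 → X X3; X3 → T0 Y; Y → X X4; X4 → T1 X5; X5 → S X; Z → T0 X6; X6 → T1 X7; X7 → Z T0; Z → T1 X8; X8 → S S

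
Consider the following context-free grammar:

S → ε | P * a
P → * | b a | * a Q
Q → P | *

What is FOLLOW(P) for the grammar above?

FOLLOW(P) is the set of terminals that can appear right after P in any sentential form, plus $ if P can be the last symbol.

We compute FOLLOW(P) using the standard algorithm.
FOLLOW(S) starts with {$}.
FIRST(P) = {*, b}
FIRST(Q) = {*, b}
FIRST(S) = {*, b, ε}
FOLLOW(P) = {*}
FOLLOW(Q) = {*}
FOLLOW(S) = {$}
Therefore, FOLLOW(P) = {*}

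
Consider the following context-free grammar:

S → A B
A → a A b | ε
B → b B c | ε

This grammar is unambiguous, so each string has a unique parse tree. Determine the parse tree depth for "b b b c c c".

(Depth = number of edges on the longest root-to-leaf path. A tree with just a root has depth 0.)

5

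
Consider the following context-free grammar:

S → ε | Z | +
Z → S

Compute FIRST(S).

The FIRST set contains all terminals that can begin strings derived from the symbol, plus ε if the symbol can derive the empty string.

We compute FIRST(S) using the standard algorithm.
FIRST(S) = {+, ε}
FIRST(Z) = {+, ε}
Therefore, FIRST(S) = {+, ε}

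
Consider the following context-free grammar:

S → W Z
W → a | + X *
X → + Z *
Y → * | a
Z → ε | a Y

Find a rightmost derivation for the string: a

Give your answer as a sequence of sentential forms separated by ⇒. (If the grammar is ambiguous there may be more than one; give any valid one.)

S ⇒ W Z ⇒ W ⇒ a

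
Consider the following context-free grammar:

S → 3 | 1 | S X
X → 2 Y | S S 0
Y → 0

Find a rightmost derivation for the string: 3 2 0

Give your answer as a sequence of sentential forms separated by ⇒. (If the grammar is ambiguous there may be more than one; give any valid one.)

S ⇒ S X ⇒ S 2 Y ⇒ S 2 0 ⇒ 3 2 0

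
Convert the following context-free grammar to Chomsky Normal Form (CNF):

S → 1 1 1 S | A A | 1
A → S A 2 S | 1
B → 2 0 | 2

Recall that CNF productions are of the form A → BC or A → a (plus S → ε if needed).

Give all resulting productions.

T1 → 1; S → 1; T2 → 2; A → 1; T0 → 0; B → 2; S → T1 X0; X0 → T1 X1; X1 → T1 S; S → A A; A → S X2; X2 → A X3; X3 → T2 S; B → T2 T0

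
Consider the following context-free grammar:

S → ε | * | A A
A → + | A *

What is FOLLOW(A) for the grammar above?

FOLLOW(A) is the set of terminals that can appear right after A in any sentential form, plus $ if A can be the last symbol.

We compute FOLLOW(A) using the standard algorithm.
FOLLOW(S) starts with {$}.
FIRST(A) = {+}
FIRST(S) = {*, +, ε}
FOLLOW(A) = {$, *, +}
FOLLOW(S) = {$}
Therefore, FOLLOW(A) = {$, *, +}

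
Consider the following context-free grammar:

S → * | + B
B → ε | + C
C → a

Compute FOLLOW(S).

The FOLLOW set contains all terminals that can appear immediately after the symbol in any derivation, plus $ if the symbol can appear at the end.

We compute FOLLOW(S) using the standard algorithm.
FOLLOW(S) starts with {$}.
FIRST(B) = {+, ε}
FIRST(C) = {a}
FIRST(S) = {*, +}
FOLLOW(B) = {$}
FOLLOW(C) = {$}
FOLLOW(S) = {$}
Therefore, FOLLOW(S) = {$}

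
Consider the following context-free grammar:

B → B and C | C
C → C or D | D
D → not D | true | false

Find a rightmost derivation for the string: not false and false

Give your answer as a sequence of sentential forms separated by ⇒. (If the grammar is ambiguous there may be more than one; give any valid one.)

B ⇒ B and C ⇒ B and D ⇒ B and false ⇒ C and false ⇒ D and false ⇒ not D and false ⇒ not false and false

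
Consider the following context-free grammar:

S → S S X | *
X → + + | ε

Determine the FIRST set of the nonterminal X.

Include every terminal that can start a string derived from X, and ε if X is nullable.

We compute FIRST(X) using the standard algorithm.
FIRST(S) = {*}
FIRST(X) = {+, ε}
Therefore, FIRST(X) = {+, ε}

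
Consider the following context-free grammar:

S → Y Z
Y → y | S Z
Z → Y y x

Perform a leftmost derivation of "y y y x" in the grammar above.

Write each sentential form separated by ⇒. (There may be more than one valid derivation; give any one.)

S ⇒ Y Z ⇒ y Z ⇒ y Y y x ⇒ y y y x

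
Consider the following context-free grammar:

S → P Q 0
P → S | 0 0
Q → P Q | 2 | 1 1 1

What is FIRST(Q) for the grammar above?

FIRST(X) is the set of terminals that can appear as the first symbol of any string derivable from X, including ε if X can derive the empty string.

We compute FIRST(Q) using the standard algorithm.
FIRST(P) = {0}
FIRST(Q) = {0, 1, 2}
FIRST(S) = {0}
Therefore, FIRST(Q) = {0, 1, 2}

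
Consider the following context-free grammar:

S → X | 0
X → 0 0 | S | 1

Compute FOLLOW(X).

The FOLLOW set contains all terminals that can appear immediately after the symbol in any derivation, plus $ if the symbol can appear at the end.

We compute FOLLOW(X) using the standard algorithm.
FOLLOW(S) starts with {$}.
FIRST(S) = {0, 1}
FIRST(X) = {0, 1}
FOLLOW(S) = {$}
FOLLOW(X) = {$}
Therefore, FOLLOW(X) = {$}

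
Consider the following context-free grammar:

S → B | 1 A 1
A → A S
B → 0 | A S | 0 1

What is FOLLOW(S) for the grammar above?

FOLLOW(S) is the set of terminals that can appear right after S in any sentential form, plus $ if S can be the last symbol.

We compute FOLLOW(S) using the standard algorithm.
FOLLOW(S) starts with {$}.
FIRST(A) = {}
FIRST(B) = {0}
FIRST(S) = {0, 1}
FOLLOW(A) = {0, 1}
FOLLOW(B) = {$, 0, 1}
FOLLOW(S) = {$, 0, 1}
Therefore, FOLLOW(S) = {$, 0, 1}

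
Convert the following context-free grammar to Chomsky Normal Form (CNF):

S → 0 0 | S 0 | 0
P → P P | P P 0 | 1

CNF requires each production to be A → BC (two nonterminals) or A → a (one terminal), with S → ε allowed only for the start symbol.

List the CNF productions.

T0 → 0; S → 0; P → 1; S → T0 T0; S → S T0; P → P P; P → P X0; X0 → P T0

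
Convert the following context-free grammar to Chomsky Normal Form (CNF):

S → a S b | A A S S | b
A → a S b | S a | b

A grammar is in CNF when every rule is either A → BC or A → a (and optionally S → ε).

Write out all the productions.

TA → a; TB → b; S → b; A → b; S → TA X0; X0 → S TB; S → A X1; X1 → A X2; X2 → S S; A → TA X3; X3 → S TB; A → S TA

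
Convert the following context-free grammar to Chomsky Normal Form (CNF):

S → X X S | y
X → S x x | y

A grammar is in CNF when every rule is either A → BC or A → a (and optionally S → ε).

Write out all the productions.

S → y; TX → x; X → y; S → X X0; X0 → X S; X → S X1; X1 → TX TX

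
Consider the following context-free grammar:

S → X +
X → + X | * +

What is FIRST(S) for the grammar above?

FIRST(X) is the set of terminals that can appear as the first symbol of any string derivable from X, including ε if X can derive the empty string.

We compute FIRST(S) using the standard algorithm.
FIRST(S) = {*, +}
FIRST(X) = {*, +}
Therefore, FIRST(S) = {*, +}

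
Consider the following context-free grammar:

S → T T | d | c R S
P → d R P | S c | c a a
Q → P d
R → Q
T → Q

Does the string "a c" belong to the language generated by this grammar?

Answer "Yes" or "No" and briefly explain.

No - no valid derivation exists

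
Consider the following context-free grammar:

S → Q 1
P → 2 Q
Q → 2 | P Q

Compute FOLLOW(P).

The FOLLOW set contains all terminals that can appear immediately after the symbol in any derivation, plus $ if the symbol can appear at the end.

We compute FOLLOW(P) using the standard algorithm.
FOLLOW(S) starts with {$}.
FIRST(P) = {2}
FIRST(Q) = {2}
FIRST(S) = {2}
FOLLOW(P) = {2}
FOLLOW(Q) = {1, 2}
FOLLOW(S) = {$}
Therefore, FOLLOW(P) = {2}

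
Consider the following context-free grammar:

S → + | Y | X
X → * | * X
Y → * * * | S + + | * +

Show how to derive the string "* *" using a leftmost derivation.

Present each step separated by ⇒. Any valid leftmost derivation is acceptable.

S ⇒ X ⇒ * X ⇒ * *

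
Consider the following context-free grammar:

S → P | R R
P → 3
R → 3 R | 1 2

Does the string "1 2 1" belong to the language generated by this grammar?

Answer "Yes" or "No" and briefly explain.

No - no valid derivation exists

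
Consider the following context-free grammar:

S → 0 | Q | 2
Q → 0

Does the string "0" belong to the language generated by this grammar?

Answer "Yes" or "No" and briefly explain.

Yes - a valid derivation exists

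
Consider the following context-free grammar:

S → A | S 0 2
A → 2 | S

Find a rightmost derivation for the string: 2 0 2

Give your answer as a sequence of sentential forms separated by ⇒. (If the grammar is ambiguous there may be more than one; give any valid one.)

S ⇒ S 0 2 ⇒ A 0 2 ⇒ 2 0 2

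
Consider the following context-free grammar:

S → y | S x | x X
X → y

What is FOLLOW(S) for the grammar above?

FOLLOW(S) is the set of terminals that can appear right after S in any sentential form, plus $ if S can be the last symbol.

We compute FOLLOW(S) using the standard algorithm.
FOLLOW(S) starts with {$}.
FIRST(S) = {x, y}
FIRST(X) = {y}
FOLLOW(S) = {$, x}
FOLLOW(X) = {$, x}
Therefore, FOLLOW(S) = {$, x}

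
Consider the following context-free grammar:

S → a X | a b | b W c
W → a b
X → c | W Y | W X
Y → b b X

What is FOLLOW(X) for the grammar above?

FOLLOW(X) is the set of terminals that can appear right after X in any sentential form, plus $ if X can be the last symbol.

We compute FOLLOW(X) using the standard algorithm.
FOLLOW(S) starts with {$}.
FIRST(S) = {a, b}
FIRST(W) = {a}
FIRST(X) = {a, c}
FIRST(Y) = {b}
FOLLOW(S) = {$}
FOLLOW(W) = {a, b, c}
FOLLOW(X) = {$}
FOLLOW(Y) = {$}
Therefore, FOLLOW(X) = {$}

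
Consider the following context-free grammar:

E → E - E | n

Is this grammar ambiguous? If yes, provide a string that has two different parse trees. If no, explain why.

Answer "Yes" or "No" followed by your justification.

Yes - the string 'n - n - n - n' has two distinct leftmost derivations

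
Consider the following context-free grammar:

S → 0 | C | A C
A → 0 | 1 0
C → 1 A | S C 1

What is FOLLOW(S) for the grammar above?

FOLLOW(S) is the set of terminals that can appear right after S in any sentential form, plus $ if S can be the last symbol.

We compute FOLLOW(S) using the standard algorithm.
FOLLOW(S) starts with {$}.
FIRST(A) = {0, 1}
FIRST(C) = {0, 1}
FIRST(S) = {0, 1}
FOLLOW(A) = {$, 0, 1}
FOLLOW(C) = {$, 0, 1}
FOLLOW(S) = {$, 0, 1}
Therefore, FOLLOW(S) = {$, 0, 1}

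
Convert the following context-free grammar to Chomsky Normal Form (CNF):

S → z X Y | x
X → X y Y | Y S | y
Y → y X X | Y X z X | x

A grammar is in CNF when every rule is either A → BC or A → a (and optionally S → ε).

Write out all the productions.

TZ → z; S → x; TY → y; X → y; Y → x; S → TZ X0; X0 → X Y; X → X X1; X1 → TY Y; X → Y S; Y → TY X2; X2 → X X; Y → Y X3; X3 → X X4; X4 → TZ X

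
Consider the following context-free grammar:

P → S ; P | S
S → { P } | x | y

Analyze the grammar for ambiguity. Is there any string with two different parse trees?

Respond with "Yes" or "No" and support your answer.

No - the grammar is unambiguous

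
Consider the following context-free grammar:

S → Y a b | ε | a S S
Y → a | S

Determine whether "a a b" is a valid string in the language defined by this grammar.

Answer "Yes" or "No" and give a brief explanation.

Yes - a valid derivation exists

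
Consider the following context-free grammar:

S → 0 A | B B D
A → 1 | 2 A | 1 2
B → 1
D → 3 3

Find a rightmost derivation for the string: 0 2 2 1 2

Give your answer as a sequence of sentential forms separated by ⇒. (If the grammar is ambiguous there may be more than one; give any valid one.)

S ⇒ 0 A ⇒ 0 2 A ⇒ 0 2 2 A ⇒ 0 2 2 1 2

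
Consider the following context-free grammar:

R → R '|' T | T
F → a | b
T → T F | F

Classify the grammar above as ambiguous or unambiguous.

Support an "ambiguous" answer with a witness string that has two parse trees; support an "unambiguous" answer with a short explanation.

Unambiguous - every string in the language has a unique parse tree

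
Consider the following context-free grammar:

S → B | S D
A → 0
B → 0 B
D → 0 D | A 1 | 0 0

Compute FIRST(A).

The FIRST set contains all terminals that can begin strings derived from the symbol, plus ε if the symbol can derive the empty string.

We compute FIRST(A) using the standard algorithm.
FIRST(A) = {0}
FIRST(B) = {0}
FIRST(D) = {0}
FIRST(S) = {0}
Therefore, FIRST(A) = {0}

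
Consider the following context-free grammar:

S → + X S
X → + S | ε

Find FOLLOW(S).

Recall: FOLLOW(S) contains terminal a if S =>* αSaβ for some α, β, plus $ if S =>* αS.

We compute FOLLOW(S) using the standard algorithm.
FOLLOW(S) starts with {$}.
FIRST(S) = {+}
FIRST(X) = {+, ε}
FOLLOW(S) = {$, +}
FOLLOW(X) = {+}
Therefore, FOLLOW(S) = {$, +}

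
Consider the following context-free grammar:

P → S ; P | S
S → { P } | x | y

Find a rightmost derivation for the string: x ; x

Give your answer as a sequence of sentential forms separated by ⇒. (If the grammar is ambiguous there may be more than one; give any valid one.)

P ⇒ S ; P ⇒ S ; S ⇒ S ; x ⇒ x ; x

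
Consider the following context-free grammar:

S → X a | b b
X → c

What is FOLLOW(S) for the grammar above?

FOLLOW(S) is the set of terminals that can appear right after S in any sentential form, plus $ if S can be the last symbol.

We compute FOLLOW(S) using the standard algorithm.
FOLLOW(S) starts with {$}.
FIRST(S) = {b, c}
FIRST(X) = {c}
FOLLOW(S) = {$}
FOLLOW(X) = {a}
Therefore, FOLLOW(S) = {$}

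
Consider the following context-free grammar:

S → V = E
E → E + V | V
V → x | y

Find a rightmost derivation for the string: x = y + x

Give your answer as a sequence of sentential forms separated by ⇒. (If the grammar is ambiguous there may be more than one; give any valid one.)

S ⇒ V = E ⇒ V = E + V ⇒ V = E + x ⇒ V = V + x ⇒ V = y + x ⇒ x = y + x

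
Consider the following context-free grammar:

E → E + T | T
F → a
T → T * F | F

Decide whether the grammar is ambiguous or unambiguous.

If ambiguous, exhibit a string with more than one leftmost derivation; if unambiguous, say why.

Unambiguous - every string in the language has a unique leftmost derivation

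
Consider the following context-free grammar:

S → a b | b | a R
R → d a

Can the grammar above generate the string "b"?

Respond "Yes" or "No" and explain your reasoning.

Yes - a valid derivation exists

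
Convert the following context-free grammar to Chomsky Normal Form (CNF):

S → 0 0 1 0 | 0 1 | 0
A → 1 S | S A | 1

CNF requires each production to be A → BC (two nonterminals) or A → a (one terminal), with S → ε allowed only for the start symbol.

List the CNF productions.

T0 → 0; T1 → 1; S → 0; A → 1; S → T0 X0; X0 → T0 X1; X1 → T1 T0; S → T0 T1; A → T1 S; A → S A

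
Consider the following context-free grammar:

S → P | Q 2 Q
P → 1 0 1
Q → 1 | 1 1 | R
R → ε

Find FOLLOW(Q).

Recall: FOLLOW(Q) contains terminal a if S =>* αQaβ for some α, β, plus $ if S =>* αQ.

We compute FOLLOW(Q) using the standard algorithm.
FOLLOW(S) starts with {$}.
FIRST(P) = {1}
FIRST(Q) = {1, ε}
FIRST(R) = {ε}
FIRST(S) = {1, 2}
FOLLOW(P) = {$}
FOLLOW(Q) = {$, 2}
FOLLOW(R) = {$, 2}
FOLLOW(S) = {$}
Therefore, FOLLOW(Q) = {$, 2}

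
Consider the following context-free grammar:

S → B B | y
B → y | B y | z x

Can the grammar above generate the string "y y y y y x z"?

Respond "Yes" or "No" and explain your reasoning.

No - no valid derivation exists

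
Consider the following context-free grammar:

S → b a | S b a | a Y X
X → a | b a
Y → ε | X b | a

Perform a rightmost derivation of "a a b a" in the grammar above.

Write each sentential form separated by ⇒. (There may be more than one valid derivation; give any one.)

S ⇒ a Y X ⇒ a Y b a ⇒ a a b a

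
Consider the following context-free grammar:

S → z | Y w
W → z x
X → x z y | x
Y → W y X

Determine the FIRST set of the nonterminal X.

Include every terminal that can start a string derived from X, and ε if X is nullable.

We compute FIRST(X) using the standard algorithm.
FIRST(S) = {z}
FIRST(W) = {z}
FIRST(X) = {x}
FIRST(Y) = {z}
Therefore, FIRST(X) = {x}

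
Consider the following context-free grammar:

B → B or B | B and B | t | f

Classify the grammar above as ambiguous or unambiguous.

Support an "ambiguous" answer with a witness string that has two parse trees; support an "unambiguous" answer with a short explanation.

Ambiguous - the string 't or f and t and t or f' has two distinct parse trees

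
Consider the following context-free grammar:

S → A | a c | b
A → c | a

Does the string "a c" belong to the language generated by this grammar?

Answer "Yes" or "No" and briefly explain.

Yes - a valid derivation exists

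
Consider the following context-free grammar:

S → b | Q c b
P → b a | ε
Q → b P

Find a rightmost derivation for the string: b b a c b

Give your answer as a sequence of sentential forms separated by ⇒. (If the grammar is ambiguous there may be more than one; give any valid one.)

S ⇒ Q c b ⇒ b P c b ⇒ b b a c b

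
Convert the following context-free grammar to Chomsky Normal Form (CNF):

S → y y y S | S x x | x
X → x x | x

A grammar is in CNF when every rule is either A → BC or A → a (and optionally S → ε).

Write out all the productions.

TY → y; TX → x; S → x; X → x; S → TY X0; X0 → TY X1; X1 → TY S; S → S X2; X2 → TX TX; X → TX TX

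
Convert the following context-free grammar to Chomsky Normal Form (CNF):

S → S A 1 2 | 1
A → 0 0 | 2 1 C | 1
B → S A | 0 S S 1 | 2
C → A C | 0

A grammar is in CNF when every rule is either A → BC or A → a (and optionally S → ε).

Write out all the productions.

T1 → 1; T2 → 2; S → 1; T0 → 0; A → 1; B → 2; C → 0; S → S X0; X0 → A X1; X1 → T1 T2; A → T0 T0; A → T2 X2; X2 → T1 C; B → S A; B → T0 X3; X3 → S X4; X4 → S T1; C → A C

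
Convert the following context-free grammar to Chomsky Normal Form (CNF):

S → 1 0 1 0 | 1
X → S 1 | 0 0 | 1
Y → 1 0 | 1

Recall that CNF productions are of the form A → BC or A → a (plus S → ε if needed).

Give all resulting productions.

T1 → 1; T0 → 0; S → 1; X → 1; Y → 1; S → T1 X0; X0 → T0 X1; X1 → T1 T0; X → S T1; X → T0 T0; Y → T1 T0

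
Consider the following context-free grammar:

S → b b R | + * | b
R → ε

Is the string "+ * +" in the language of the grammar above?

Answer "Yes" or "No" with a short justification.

No - no valid derivation exists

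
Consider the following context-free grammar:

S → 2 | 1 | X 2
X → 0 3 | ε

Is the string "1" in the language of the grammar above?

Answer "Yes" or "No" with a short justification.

Yes - a valid derivation exists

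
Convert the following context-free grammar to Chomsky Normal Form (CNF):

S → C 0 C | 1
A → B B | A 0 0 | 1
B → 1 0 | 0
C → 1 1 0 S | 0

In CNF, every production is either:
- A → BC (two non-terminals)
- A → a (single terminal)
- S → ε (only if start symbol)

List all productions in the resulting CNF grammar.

T0 → 0; S → 1; A → 1; T1 → 1; B → 0; C → 0; S → C X0; X0 → T0 C; A → B B; A → A X1; X1 → T0 T0; B → T1 T0; C → T1 X2; X2 → T1 X3; X3 → T0 S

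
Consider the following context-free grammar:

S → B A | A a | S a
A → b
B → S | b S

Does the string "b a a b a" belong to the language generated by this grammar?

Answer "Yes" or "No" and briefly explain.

Yes - a valid derivation exists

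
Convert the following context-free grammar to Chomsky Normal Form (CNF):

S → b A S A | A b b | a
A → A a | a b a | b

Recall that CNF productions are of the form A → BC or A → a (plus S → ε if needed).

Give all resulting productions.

TB → b; S → a; TA → a; A → b; S → TB X0; X0 → A X1; X1 → S A; S → A X2; X2 → TB TB; A → A TA; A → TA X3; X3 → TB TA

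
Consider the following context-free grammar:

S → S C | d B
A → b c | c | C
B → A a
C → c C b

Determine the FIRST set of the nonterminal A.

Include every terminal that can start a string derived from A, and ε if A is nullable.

We compute FIRST(A) using the standard algorithm.
FIRST(A) = {b, c}
FIRST(B) = {b, c}
FIRST(C) = {c}
FIRST(S) = {d}
Therefore, FIRST(A) = {b, c}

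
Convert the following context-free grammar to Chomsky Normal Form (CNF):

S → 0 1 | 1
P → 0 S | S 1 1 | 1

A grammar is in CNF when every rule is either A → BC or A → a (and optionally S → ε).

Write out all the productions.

T0 → 0; T1 → 1; S → 1; P → 1; S → T0 T1; P → T0 S; P → S X0; X0 → T1 T1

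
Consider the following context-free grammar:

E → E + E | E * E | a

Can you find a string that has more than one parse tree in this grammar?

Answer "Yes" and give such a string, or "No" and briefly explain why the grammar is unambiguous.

Yes - the string 'a + a + a + a * a + a' has two distinct parse trees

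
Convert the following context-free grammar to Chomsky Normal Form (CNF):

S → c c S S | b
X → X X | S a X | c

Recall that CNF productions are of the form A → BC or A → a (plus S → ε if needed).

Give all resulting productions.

TC → c; S → b; TA → a; X → c; S → TC X0; X0 → TC X1; X1 → S S; X → X X; X → S X2; X2 → TA X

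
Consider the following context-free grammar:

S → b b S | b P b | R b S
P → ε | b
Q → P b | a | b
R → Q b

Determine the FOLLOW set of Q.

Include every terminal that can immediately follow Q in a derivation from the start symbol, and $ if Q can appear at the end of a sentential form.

We compute FOLLOW(Q) using the standard algorithm.
FOLLOW(S) starts with {$}.
FIRST(P) = {b, ε}
FIRST(Q) = {a, b}
FIRST(R) = {a, b}
FIRST(S) = {a, b}
FOLLOW(P) = {b}
FOLLOW(Q) = {b}
FOLLOW(R) = {b}
FOLLOW(S) = {$}
Therefore, FOLLOW(Q) = {b}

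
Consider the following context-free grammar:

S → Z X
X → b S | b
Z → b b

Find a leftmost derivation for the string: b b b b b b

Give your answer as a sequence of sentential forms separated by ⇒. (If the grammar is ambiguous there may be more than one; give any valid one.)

S ⇒ Z X ⇒ b b X ⇒ b b b S ⇒ b b b Z X ⇒ b b b b b X ⇒ b b b b b b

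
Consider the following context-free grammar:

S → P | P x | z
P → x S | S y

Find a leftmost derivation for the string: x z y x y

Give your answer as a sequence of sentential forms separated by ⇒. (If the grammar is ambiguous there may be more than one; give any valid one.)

S ⇒ P ⇒ x S ⇒ x P ⇒ x S y ⇒ x P x y ⇒ x S y x y ⇒ x z y x y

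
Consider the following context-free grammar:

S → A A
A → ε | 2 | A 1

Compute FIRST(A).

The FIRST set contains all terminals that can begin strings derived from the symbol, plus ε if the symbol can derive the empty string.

We compute FIRST(A) using the standard algorithm.
FIRST(A) = {1, 2, ε}
FIRST(S) = {1, 2, ε}
Therefore, FIRST(A) = {1, 2, ε}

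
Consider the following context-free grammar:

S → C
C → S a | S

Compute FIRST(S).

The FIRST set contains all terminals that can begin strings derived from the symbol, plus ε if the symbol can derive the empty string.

We compute FIRST(S) using the standard algorithm.
FIRST(C) = {}
FIRST(S) = {}
Therefore, FIRST(S) = {}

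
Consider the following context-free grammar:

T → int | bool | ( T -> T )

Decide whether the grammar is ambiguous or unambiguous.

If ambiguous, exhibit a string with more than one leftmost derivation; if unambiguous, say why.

Unambiguous - every string in the language has a unique leftmost derivation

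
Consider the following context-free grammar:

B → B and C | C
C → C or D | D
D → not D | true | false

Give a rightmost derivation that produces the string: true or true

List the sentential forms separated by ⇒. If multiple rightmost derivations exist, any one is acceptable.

B ⇒ C ⇒ C or D ⇒ C or true ⇒ D or true ⇒ true or true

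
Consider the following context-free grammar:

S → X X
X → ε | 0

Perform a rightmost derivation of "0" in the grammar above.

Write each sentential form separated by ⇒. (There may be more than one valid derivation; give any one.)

S ⇒ X X ⇒ X ⇒ 0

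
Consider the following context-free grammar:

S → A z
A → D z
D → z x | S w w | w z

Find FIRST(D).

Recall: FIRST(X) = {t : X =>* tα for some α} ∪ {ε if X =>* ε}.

We compute FIRST(D) using the standard algorithm.
FIRST(A) = {w, z}
FIRST(D) = {w, z}
FIRST(S) = {w, z}
Therefore, FIRST(D) = {w, z}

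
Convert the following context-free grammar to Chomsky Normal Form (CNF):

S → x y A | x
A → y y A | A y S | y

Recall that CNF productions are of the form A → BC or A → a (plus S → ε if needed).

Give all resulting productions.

TX → x; TY → y; S → x; A → y; S → TX X0; X0 → TY A; A → TY X1; X1 → TY A; A → A X2; X2 → TY S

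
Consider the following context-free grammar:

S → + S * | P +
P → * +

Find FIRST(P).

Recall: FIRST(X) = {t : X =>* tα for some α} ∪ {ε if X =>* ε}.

We compute FIRST(P) using the standard algorithm.
FIRST(P) = {*}
FIRST(S) = {*, +}
Therefore, FIRST(P) = {*}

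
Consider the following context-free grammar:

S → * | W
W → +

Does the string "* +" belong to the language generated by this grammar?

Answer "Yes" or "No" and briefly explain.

No - no valid derivation exists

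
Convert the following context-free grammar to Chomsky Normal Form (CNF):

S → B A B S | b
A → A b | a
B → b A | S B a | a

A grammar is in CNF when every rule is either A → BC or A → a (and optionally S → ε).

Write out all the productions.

S → b; TB → b; A → a; TA → a; B → a; S → B X0; X0 → A X1; X1 → B S; A → A TB; B → TB A; B → S X2; X2 → B TA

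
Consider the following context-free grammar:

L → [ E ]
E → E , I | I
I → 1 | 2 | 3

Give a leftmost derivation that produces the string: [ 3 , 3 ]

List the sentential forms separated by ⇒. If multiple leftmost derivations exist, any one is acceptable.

L ⇒ [ E ] ⇒ [ E , I ] ⇒ [ I , I ] ⇒ [ 3 , I ] ⇒ [ 3 , 3 ]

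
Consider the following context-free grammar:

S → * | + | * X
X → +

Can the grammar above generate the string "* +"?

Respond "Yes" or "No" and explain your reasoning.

Yes - a valid derivation exists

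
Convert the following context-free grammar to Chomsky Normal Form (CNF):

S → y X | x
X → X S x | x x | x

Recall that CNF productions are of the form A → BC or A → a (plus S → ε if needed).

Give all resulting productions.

TY → y; S → x; TX → x; X → x; S → TY X; X → X X0; X0 → S TX; X → TX TX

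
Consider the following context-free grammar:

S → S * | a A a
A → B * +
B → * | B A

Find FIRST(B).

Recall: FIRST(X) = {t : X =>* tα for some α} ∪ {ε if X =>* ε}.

We compute FIRST(B) using the standard algorithm.
FIRST(A) = {*}
FIRST(B) = {*}
FIRST(S) = {a}
Therefore, FIRST(B) = {*}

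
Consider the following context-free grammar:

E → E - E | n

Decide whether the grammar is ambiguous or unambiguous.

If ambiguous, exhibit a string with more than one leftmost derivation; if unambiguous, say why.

Ambiguous - the string 'n - n - n - n' has two distinct leftmost derivations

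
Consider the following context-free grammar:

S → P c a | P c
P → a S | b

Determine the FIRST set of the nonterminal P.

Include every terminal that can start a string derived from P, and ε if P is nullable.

We compute FIRST(P) using the standard algorithm.
FIRST(P) = {a, b}
FIRST(S) = {a, b}
Therefore, FIRST(P) = {a, b}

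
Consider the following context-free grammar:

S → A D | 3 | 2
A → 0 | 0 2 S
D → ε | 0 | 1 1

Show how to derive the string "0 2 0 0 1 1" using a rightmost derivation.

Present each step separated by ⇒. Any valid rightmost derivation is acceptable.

S ⇒ A D ⇒ A 1 1 ⇒ 0 2 S 1 1 ⇒ 0 2 A D 1 1 ⇒ 0 2 A 0 1 1 ⇒ 0 2 0 0 1 1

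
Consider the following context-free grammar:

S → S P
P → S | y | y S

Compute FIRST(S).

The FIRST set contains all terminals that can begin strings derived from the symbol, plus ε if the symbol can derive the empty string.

We compute FIRST(S) using the standard algorithm.
FIRST(P) = {y}
FIRST(S) = {}
Therefore, FIRST(S) = {}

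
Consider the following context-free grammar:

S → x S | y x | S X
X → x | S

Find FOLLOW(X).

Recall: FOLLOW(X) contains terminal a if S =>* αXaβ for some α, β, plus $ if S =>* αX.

We compute FOLLOW(X) using the standard algorithm.
FOLLOW(S) starts with {$}.
FIRST(S) = {x, y}
FIRST(X) = {x, y}
FOLLOW(S) = {$, x, y}
FOLLOW(X) = {$, x, y}
Therefore, FOLLOW(X) = {$, x, y}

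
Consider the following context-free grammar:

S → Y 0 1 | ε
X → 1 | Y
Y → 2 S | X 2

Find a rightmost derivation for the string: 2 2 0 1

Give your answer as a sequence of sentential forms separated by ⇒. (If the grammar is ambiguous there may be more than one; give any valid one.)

S ⇒ Y 0 1 ⇒ X 2 0 1 ⇒ Y 2 0 1 ⇒ 2 S 2 0 1 ⇒ 2 2 0 1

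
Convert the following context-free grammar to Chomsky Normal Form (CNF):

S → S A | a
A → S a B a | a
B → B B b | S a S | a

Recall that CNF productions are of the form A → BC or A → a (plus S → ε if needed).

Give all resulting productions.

S → a; TA → a; A → a; TB → b; B → a; S → S A; A → S X0; X0 → TA X1; X1 → B TA; B → B X2; X2 → B TB; B → S X3; X3 → TA S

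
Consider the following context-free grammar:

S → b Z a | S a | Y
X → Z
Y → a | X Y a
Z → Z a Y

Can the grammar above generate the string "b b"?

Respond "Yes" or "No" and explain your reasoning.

No - no valid derivation exists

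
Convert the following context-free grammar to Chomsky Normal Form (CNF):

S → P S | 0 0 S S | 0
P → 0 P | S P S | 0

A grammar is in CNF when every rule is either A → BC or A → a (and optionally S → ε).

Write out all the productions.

T0 → 0; S → 0; P → 0; S → P S; S → T0 X0; X0 → T0 X1; X1 → S S; P → T0 P; P → S X2; X2 → P S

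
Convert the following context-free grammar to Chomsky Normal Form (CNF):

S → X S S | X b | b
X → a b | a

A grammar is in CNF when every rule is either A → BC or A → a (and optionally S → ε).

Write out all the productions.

TB → b; S → b; TA → a; X → a; S → X X0; X0 → S S; S → X TB; X → TA TB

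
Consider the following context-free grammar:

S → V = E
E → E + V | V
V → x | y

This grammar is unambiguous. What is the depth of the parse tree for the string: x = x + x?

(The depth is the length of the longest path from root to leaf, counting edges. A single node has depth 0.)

4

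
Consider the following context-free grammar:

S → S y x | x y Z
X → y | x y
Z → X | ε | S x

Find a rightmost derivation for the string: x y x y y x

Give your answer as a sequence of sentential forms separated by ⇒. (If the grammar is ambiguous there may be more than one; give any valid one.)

S ⇒ S y x ⇒ x y Z y x ⇒ x y X y x ⇒ x y x y y x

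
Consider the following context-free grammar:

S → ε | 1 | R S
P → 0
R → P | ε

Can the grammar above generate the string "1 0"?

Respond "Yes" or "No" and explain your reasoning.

No - no valid derivation exists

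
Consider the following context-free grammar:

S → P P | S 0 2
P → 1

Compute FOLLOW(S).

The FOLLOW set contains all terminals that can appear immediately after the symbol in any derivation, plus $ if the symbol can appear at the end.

We compute FOLLOW(S) using the standard algorithm.
FOLLOW(S) starts with {$}.
FIRST(P) = {1}
FIRST(S) = {1}
FOLLOW(P) = {$, 0, 1}
FOLLOW(S) = {$, 0}
Therefore, FOLLOW(S) = {$, 0}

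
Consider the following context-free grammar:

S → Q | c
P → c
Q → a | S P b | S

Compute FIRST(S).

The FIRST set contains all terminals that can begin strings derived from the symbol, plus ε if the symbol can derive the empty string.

We compute FIRST(S) using the standard algorithm.
FIRST(P) = {c}
FIRST(Q) = {a, c}
FIRST(S) = {a, c}
Therefore, FIRST(S) = {a, c}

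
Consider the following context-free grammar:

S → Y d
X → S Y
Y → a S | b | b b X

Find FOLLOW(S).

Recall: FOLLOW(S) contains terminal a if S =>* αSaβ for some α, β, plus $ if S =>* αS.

We compute FOLLOW(S) using the standard algorithm.
FOLLOW(S) starts with {$}.
FIRST(S) = {a, b}
FIRST(X) = {a, b}
FIRST(Y) = {a, b}
FOLLOW(S) = {$, a, b, d}
FOLLOW(X) = {d}
FOLLOW(Y) = {d}
Therefore, FOLLOW(S) = {$, a, b, d}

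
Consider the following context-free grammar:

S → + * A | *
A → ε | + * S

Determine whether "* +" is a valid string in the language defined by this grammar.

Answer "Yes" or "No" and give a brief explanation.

No - no valid derivation exists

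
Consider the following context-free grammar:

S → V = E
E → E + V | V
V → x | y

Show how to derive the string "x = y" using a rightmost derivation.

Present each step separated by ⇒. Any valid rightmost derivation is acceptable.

S ⇒ V = E ⇒ V = V ⇒ V = y ⇒ x = y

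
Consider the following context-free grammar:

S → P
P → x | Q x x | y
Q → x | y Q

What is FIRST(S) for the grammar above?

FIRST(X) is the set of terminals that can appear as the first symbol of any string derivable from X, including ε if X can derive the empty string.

We compute FIRST(S) using the standard algorithm.
FIRST(P) = {x, y}
FIRST(Q) = {x, y}
FIRST(S) = {x, y}
Therefore, FIRST(S) = {x, y}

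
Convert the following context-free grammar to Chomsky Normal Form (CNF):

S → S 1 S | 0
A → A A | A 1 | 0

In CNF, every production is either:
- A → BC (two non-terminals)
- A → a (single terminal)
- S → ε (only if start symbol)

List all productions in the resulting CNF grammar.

T1 → 1; S → 0; A → 0; S → S X0; X0 → T1 S; A → A A; A → A T1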